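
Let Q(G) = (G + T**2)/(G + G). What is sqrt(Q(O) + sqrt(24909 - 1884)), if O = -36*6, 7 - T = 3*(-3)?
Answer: sqrt(-30 + 1620*sqrt(921))/18 ≈ 12.315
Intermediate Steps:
T = 16 (T = 7 - 3*(-3) = 7 - 1*(-9) = 7 + 9 = 16)
O = -216
Q(G) = (256 + G)/(2*G) (Q(G) = (G + 16**2)/(G + G) = (G + 256)/((2*G)) = (256 + G)*(1/(2*G)) = (256 + G)/(2*G))
sqrt(Q(O) + sqrt(24909 - 1884)) = sqrt((1/2)*(256 - 216)/(-216) + sqrt(24909 - 1884)) = sqrt((1/2)*(-1/216)*40 + sqrt(23025)) = sqrt(-5/54 + 5*sqrt(921))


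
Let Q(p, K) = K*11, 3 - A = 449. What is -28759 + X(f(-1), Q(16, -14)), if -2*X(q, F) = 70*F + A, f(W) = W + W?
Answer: -23146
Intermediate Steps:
A = -446 (A = 3 - 1*449 = 3 - 449 = -446)
f(W) = 2*W
Q(p, K) = 11*K
X(q, F) = 223 - 35*F (X(q, F) = -(70*F - 446)/2 = -(-446 + 70*F)/2 = 223 - 35*F)
-28759 + X(f(-1), Q(16, -14)) = -28759 + (223 - 385*(-14)) = -28759 + (223 - 35*(-154)) = -28759 + (223 + 5390) = -28759 + 5613 = -23146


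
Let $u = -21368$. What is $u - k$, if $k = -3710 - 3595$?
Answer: $-14063$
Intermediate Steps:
$k = -7305$ ($k = -3710 - 3595 = -7305$)
$u - k = -21368 - -7305 = -21368 + 7305 = -14063$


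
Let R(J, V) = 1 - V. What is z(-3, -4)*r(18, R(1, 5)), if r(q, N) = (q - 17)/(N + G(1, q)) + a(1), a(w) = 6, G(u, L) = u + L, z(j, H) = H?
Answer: -364/15 ≈ -24.267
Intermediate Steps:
G(u, L) = L + u
r(q, N) = 6 + (-17 + q)/(1 + N + q) (r(q, N) = (q - 17)/(N + (q + 1)) + 6 = (-17 + q)/(N + (1 + q)) + 6 = (-17 + q)/(1 + N + q) + 6 = 6 + (-17 + q)/(1 + N + q))
z(-3, -4)*r(18, R(1, 5)) = -4*(-11 + 6*(1 - 1*5) + 7*18)/(1 + (1 - 1*5) + 18) = -4*(-11 + 6*(1 - 5) + 126)/(1 + (1 - 5) + 18) = -4*(-11 + 6*(-4) + 126)/(1 - 4 + 18) = -4*(-11 - 24 + 126)/15 = -4*91/15 = -364/15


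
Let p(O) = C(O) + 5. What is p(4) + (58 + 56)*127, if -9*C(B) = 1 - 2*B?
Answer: 130354/9 ≈ 14484.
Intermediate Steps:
C(B) = -1/9 + 2*B/9 (C(B) = -(1 - 2*B)/9 = -1/9 + 2*B/9)
p(O) = 44/9 + 2*O/9 (p(O) = (-1/9 + 2*O/9) + 5 = 44/9 + 2*O/9)
p(4) + (58 + 56)*127 = (44/9 + (2/9)*4) + (58 + 56)*127 = (44/9 + 8/9) + 114*127 = 52/9 + 14478 = 130354/9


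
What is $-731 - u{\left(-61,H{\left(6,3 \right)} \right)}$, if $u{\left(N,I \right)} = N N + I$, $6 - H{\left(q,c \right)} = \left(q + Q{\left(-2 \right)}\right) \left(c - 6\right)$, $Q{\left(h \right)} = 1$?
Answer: $-4479$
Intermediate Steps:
$H{\left(q,c \right)} = 6 - \left(1 + q\right) \left(-6 + c\right)$ ($H{\left(q,c \right)} = 6 - \left(q + 1\right) \left(c - 6\right) = 6 - \left(1 + q\right) \left(-6 + c\right)$)
$u{\left(N,I \right)} = I + N^{2}$ ($u{\left(N,I \right)} = N^{2} + I = I + N^{2}$)
$-731 - u{\left(-61,H{\left(6,3 \right)} \right)} = -731 - \left(\left(12 - 3 + 6 \cdot 6 - 3 \cdot 6\right) + \left(-61\right)^{2}\right) = -731 - \left(\left(12 - 3 + 36 - 18\right) + 3721\right) = -731 - \left(27 + 3721\right) = -731 - 3748 = -4479$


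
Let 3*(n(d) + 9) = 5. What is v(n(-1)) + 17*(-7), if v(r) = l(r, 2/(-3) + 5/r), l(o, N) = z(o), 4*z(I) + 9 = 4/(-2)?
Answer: -487/4 ≈ -121.75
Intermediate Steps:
n(d) = -22/3 (n(d) = -9 + (1/3)*5 = -9 + 5/3 = -22/3)
z(I) = -11/4 (z(I) = -9/4 + (4/(-2))/4 = -9/4 + (4*(-1/2))/4 = -9/4 + (1/4)*(-2) = -9/4 - 1/2 = -11/4)
l(o, N) = -11/4
v(r) = -11/4
v(n(-1)) + 17*(-7) = -11/4 + 17*(-7) = -11/4 - 119 = -487/4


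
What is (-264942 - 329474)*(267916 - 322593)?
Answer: 32500883632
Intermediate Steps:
(-264942 - 329474)*(267916 - 322593) = -594416*(-54677) = 32500883632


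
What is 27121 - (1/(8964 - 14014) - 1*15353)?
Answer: 214493701/5050 ≈ 42474.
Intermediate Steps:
27121 - (1/(8964 - 14014) - 1*15353) = 27121 - (1/(-5050) - 15353) = 27121 - (-1/5050 - 15353) = 27121 - 1*(-77532651/5050) = 27121 + 77532651/5050 = 214493701/5050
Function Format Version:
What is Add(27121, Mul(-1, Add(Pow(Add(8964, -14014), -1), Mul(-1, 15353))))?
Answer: Rational(214493701, 5050) ≈ 42474.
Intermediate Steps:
Add(27121, Mul(-1, Add(Pow(Add(8964, -14014), -1), Mul(-1, 15353)))) = Add(27121, Mul(-1, Add(Pow(-5050, -1), -15353))) = Add(27121, Mul(-1, Add(Rational(-1, 5050), -15353))) = Add(27121, Mul(-1, Rational(-77532651, 5050))) = Add(27121, Rational(77532651, 5050)) = Rational(214493701, 5050)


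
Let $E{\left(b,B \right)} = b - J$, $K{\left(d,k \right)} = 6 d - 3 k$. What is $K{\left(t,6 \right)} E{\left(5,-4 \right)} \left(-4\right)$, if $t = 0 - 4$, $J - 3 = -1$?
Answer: $504$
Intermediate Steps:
$J = 2$ ($J = 3 - 1 = 2$)
$t = -4$
$K{\left(d,k \right)} = - 3 k + 6 d$
$E{\left(b,B \right)} = -2 + b$ ($E{\left(b,B \right)} = b - 2 = -2 + b$)
$K{\left(t,6 \right)} E{\left(5,-4 \right)} \left(-4\right) = \left(\left(-3\right) 6 + 6 \left(-4\right)\right) \left(-2 + 5\right) \left(-4\right) = \left(-18 - 24\right) 3 \left(-4\right) = \left(-42\right) 3 \left(-4\right) = \left(-126\right) \left(-4\right) = 504$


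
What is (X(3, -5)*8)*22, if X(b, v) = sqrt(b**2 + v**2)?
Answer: 176*sqrt(34) ≈ 1026.2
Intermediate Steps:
(X(3, -5)*8)*22 = (sqrt(3**2 + (-5)**2)*8)*22 = (sqrt(9 + 25)*8)*22 = (sqrt(34)*8)*22 = (8*sqrt(34))*22 = 176*sqrt(34)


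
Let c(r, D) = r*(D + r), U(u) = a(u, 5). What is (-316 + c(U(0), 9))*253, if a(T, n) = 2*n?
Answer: -31878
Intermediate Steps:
U(u) = 10 (U(u) = 2*5 = 10)
(-316 + c(U(0), 9))*253 = (-316 + 10*(9 + 10))*253 = (-316 + 10*19)*253 = (-316 + 190)*253 = -126*253 = -31878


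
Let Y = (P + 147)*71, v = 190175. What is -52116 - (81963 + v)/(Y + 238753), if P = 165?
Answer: -13597597118/260905 ≈ -52117.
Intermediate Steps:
Y = 22152 (Y = (165 + 147)*71 = 312*71 = 22152)
-52116 - (81963 + v)/(Y + 238753) = -52116 - (81963 + 190175)/(22152 + 238753) = -52116 - 272138/260905 = -13597597118/260905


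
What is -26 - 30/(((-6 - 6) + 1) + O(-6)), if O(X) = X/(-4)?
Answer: -434/19 ≈ -22.842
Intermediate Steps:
O(X) = -X/4 (O(X) = X*(-¼) = -X/4)
-26 - 30/(((-6 - 6) + 1) + O(-6)) = -26 - 30/(((-6 - 6) + 1) - ¼*(-6)) = -26 - 30/((-12 + 1) + 3/2) = -26 - 30/(-11 + 3/2) = -26 - 30/(-19/2) = -26 - 30*(-2/19) = -26 + 60/19 = -434/19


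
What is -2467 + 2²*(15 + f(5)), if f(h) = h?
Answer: -2387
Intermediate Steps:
-2467 + 2²*(15 + f(5)) = -2467 + 2²*(15 + 5) = -2467 + 4*20 = -2467 + 80 = -2387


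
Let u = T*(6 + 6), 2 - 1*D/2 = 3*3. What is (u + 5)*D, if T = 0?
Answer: -70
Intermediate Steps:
D = -14 (D = 4 - 6*3 = 4 - 2*9 = 4 - 18 = -14)
u = 0 (u = 0*(6 + 6) = 0*12 = 0)
(u + 5)*D = (0 + 5)*(-14) = 5*(-14) = -70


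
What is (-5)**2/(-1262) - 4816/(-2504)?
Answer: 751899/395006 ≈ 1.9035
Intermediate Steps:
(-5)**2/(-1262) - 4816/(-2504) = 25*(-1/1262) - 4816*(-1/2504) = -25/1262 + 602/313 = 751899/395006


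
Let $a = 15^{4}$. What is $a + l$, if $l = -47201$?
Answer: $3424$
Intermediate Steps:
$a = 50625$
$a + l = 50625 - 47201 = 3424$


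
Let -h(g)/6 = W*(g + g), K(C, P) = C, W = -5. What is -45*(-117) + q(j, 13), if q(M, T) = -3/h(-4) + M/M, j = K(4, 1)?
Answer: 421281/80 ≈ 5266.0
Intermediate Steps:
h(g) = 60*g (h(g) = -(-30)*(g + g) = -(-30)*2*g = -(-60)*g = 60*g)
j = 4
q(M, T) = 81/80 (q(M, T) = -3/(60*(-4)) + M/M = -3/(-240) + 1 = -3*(-1/240) + 1 = 1/80 + 1 = 81/80)
-45*(-117) + q(j, 13) = -45*(-117) + 81/80 = 5265 + 81/80 = 421281/80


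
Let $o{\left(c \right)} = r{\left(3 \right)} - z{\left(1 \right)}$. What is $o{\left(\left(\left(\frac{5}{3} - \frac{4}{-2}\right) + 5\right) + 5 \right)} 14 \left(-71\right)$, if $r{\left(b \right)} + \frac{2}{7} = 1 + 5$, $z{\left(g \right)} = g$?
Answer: $-4686$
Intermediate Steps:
$r{\left(b \right)} = \frac{40}{7}$ ($r{\left(b \right)} = - \frac{2}{7} + \left(1 + 5\right) = - \frac{2}{7} + 6 = \frac{40}{7}$)
$o{\left(c \right)} = \frac{33}{7}$ ($o{\left(c \right)} = \frac{40}{7} - 1 = \frac{33}{7}$)
$o{\left(\left(\left(\frac{5}{3} - \frac{4}{-2}\right) + 5\right) + 5 \right)} 14 \left(-71\right) = \frac{33}{7} \cdot 14 \left(-71\right) = 66 \left(-71\right) = -4686$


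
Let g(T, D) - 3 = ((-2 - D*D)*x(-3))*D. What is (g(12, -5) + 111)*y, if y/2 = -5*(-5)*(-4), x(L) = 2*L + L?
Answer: 220200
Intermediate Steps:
x(L) = 3*L
g(T, D) = 3 + D*(18 + 9*D²) (g(T, D) = 3 + ((-2 - D*D)*(3*(-3)))*D = 3 + ((-2 - D²)*(-9))*D = 3 + (18 + 9*D²)*D = 3 + D*(18 + 9*D²))
y = -200 (y = 2*(-5*(-5)*(-4)) = 2*(25*(-4)) = 2*(-100) = -200)
(g(12, -5) + 111)*y = ((3 + 9*(-5)³ + 18*(-5)) + 111)*(-200) = ((3 + 9*(-125) - 90) + 111)*(-200) = ((3 - 1125 - 90) + 111)*(-200) = (-1212 + 111)*(-200) = -1101*(-200) = 220200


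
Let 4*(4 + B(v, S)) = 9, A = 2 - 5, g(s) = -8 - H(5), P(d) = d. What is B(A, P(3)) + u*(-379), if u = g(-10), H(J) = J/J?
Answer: 13637/4 ≈ 3409.3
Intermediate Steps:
H(J) = 1
g(s) = -9 (g(s) = -8 - 1*1 = -8 - 1 = -9)
u = -9
A = -3
B(v, S) = -7/4 (B(v, S) = -4 + (¼)*9 = -4 + 9/4 = -7/4)
B(A, P(3)) + u*(-379) = -7/4 - 9*(-379) = -7/4 + 3411 = 13637/4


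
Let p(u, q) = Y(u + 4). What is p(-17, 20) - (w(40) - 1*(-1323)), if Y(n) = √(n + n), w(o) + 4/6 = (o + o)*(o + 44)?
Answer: -24127/3 + I*√26 ≈ -8042.3 + 5.099*I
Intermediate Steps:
w(o) = -⅔ + 2*o*(44 + o) (w(o) = -⅔ + (o + o)*(o + 44) = -⅔ + (2*o)*(44 + o) = -⅔ + 2*o*(44 + o))
Y(n) = √2*√n (Y(n) = √(2*n) = √2*√n)
p(u, q) = √2*√(4 + u) (p(u, q) = √2*√(u + 4) = √2*√(4 + u))
p(-17, 20) - (w(40) - 1*(-1323)) = √(8 + 2*(-17)) - ((-⅔ + 2*40² + 88*40) - 1*(-1323)) = √(8 - 34) - ((-⅔ + 2*1600 + 3520) + 1323) = √(-26) - ((-⅔ + 3200 + 3520) + 1323) = I*√26 - (20158/3 + 1323) = I*√26 - 1*24127/3 = I*√26 - 24127/3 = -24127/3 + I*√26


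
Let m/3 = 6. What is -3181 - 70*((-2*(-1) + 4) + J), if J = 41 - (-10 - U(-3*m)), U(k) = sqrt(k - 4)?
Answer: -7171 - 70*I*sqrt(58) ≈ -7171.0 - 533.1*I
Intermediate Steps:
m = 18 (m = 3*6 = 18)
U(k) = sqrt(-4 + k)
J = 51 + I*sqrt(58) (J = 41 - (-10 - sqrt(-4 - 3*18)) = 41 - (-10 - sqrt(-4 - 54)) = 41 - (-10 - sqrt(-58)) = 41 - (-10 - I*sqrt(58)) = 41 + (10 + I*sqrt(58)) = 51 + I*sqrt(58) ≈ 51.0 + 7.6158*I)
-3181 - 70*((-2*(-1) + 4) + J) = -3181 - 70*((-2*(-1) + 4) + (51 + I*sqrt(58))) = -3181 - 70*((2 + 4) + (51 + I*sqrt(58))) = -3181 - 70*(6 + (51 + I*sqrt(58))) = -3181 - 70*(57 + I*sqrt(58)) = -3181 + (-3990 - 70*I*sqrt(58)) = -7171 - 70*I*sqrt(58)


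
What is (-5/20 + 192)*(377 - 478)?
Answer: -77467/4 ≈ -19367.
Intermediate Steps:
(-5/20 + 192)*(377 - 478) = ((1/20)*(-5) + 192)*(-101) = (-¼ + 192)*(-101) = (767/4)*(-101) = -77467/4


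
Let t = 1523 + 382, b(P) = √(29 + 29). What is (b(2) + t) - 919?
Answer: 986 + √58 ≈ 993.62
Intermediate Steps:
b(P) = √58
t = 1905
(b(2) + t) - 919 = (√58 + 1905) - 919 = (1905 + √58) - 919 = 986 + √58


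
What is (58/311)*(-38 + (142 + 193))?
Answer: 17226/311 ≈ 55.389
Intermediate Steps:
(58/311)*(-38 + (142 + 193)) = (58*(1/311))*(-38 + 335) = (58/311)*297 = 17226/311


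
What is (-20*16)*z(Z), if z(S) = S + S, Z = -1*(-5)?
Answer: -3200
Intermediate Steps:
Z = 5
z(S) = 2*S
(-20*16)*z(Z) = (-20*16)*(2*5) = -320*10 = -3200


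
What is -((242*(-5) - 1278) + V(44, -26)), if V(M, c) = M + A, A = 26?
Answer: 2418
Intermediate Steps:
V(M, c) = 26 + M (V(M, c) = M + 26 = 26 + M)
-((242*(-5) - 1278) + V(44, -26)) = -((242*(-5) - 1278) + (26 + 44)) = -((-1210 - 1278) + 70) = -(-2488 + 70) = -1*(-2418) = 2418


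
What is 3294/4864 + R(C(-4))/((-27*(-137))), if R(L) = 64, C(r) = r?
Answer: 6247901/8995968 ≈ 0.69452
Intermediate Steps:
3294/4864 + R(C(-4))/((-27*(-137))) = 3294/4864 + 64/((-27*(-137))) = 3294*(1/4864) + 64/3699 = 1647/2432 + 64*(1/3699) = 1647/2432 + 64/3699 = 6247901/8995968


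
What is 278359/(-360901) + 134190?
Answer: 48429026831/360901 ≈ 1.3419e+5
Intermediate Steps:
278359/(-360901) + 134190 = 278359*(-1/360901) + 134190 = -278359/360901 + 134190 = 48429026831/360901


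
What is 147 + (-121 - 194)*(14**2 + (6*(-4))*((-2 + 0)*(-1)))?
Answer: -46473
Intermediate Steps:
147 + (-121 - 194)*(14**2 + (6*(-4))*((-2 + 0)*(-1))) = 147 - 315*(196 - (-48)*(-1)) = 147 - 315*(196 - 24*2) = 147 - 315*(196 - 48) = 147 - 315*148 = 147 - 46620 = -46473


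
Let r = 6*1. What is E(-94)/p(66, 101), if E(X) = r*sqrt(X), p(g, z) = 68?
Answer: 3*I*sqrt(94)/34 ≈ 0.85547*I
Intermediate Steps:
r = 6
E(X) = 6*sqrt(X)
E(-94)/p(66, 101) = (6*sqrt(-94))/68 = (6*(I*sqrt(94)))*(1/68) = (6*I*sqrt(94))*(1/68) = 3*I*sqrt(94)/34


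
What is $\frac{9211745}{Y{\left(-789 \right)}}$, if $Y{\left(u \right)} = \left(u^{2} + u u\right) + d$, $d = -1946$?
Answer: $\frac{9211745}{1243096} \approx 7.4103$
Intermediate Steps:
$Y{\left(u \right)} = -1946 + 2 u^{2}$ ($Y{\left(u \right)} = \left(u^{2} + u u\right) - 1946 = \left(u^{2} + u^{2}\right) - 1946 = 2 u^{2} - 1946 = -1946 + 2 u^{2}$)
$\frac{9211745}{Y{\left(-789 \right)}} = \frac{9211745}{-1946 + 2 \left(-789\right)^{2}} = \frac{9211745}{-1946 + 2 \cdot 622521} = \frac{9211745}{-1946 + 1245042} = \frac{9211745}{1243096}$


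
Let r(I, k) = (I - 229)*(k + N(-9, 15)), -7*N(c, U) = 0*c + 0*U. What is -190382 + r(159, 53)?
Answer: -194092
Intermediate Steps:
N(c, U) = 0 (N(c, U) = -(0*c + 0*U)/7 = -(0 + 0)/7 = -1/7*0 = 0)
r(I, k) = k*(-229 + I) (r(I, k) = (I - 229)*(k + 0) = (-229 + I)*k = k*(-229 + I))
-190382 + r(159, 53) = -190382 + 53*(-229 + 159) = -190382 + 53*(-70) = -190382 - 3710 = -194092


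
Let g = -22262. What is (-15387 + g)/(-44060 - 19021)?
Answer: 37649/63081 ≈ 0.59684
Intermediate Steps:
(-15387 + g)/(-44060 - 19021) = (-15387 - 22262)/(-44060 - 19021) = -37649/(-63081) = -37649*(-1/63081) = 37649/63081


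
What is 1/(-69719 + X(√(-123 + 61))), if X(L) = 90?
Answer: -1/69629 ≈ -1.4362e-5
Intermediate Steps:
1/(-69719 + X(√(-123 + 61))) = 1/(-69719 + 90) = 1/(-69629) = -1/69629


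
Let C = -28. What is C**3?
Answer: -21952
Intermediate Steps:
C**3 = (-28)**3 = -21952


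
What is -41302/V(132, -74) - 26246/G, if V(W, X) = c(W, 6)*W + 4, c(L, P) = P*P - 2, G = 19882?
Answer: -234765849/22327486 ≈ -10.515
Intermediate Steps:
c(L, P) = -2 + P**2 (c(L, P) = P**2 - 2 = -2 + P**2)
V(W, X) = 4 + 34*W (V(W, X) = (-2 + 6**2)*W + 4 = (-2 + 36)*W + 4 = 34*W + 4 = 4 + 34*W)
-41302/V(132, -74) - 26246/G = -41302/(4 + 34*132) - 26246/19882 = -41302/(4 + 4488) - 26246*1/19882 = -41302/4492 - 13123/9941 = -41302*1/4492 - 13123/9941 = -20651/2246 - 13123/9941 = -234765849/22327486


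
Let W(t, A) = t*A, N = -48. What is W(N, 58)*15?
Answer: -41760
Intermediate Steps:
W(t, A) = A*t
W(N, 58)*15 = (58*(-48))*15 = -2784*15 = -41760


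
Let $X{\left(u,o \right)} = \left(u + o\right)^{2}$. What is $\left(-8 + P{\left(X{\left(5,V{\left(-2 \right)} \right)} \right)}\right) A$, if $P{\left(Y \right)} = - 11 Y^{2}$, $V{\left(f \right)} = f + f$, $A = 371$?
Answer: $-7049$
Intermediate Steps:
$V{\left(f \right)} = 2 f$
$X{\left(u,o \right)} = \left(o + u\right)^{2}$
$\left(-8 + P{\left(X{\left(5,V{\left(-2 \right)} \right)} \right)}\right) A = \left(-8 - 11 \left(\left(2 \left(-2\right) + 5\right)^{2}\right)^{2}\right) 371 = \left(-8 - 11 \left(\left(-4 + 5\right)^{2}\right)^{2}\right) 371 = \left(-8 - 11 \left(1^{2}\right)^{2}\right) 371 = \left(-8 - 11 \cdot 1^{2}\right) 371 = \left(-8 - 11\right) 371 = \left(-19\right) 371 = -7049$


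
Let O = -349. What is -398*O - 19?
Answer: 138883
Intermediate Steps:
-398*O - 19 = -398*(-349) - 19 = 138902 - 19 = 138883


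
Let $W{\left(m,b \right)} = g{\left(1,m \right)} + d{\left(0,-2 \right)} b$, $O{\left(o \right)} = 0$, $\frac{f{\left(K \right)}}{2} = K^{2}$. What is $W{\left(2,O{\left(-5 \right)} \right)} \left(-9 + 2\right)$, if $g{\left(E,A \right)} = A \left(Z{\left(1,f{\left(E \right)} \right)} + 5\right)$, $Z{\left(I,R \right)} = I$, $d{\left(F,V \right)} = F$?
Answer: $-84$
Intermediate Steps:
$f{\left(K \right)} = 2 K^{2}$
$g{\left(E,A \right)} = 6 A$ ($g{\left(E,A \right)} = A \left(1 + 5\right) = A 6 = 6 A$)
$W{\left(m,b \right)} = 6 m$ ($W{\left(m,b \right)} = 6 m + 0 b = 6 m + 0 = 6 m$)
$W{\left(2,O{\left(-5 \right)} \right)} \left(-9 + 2\right) = 6 \cdot 2 \left(-9 + 2\right) = 12 \left(-7\right) = -84$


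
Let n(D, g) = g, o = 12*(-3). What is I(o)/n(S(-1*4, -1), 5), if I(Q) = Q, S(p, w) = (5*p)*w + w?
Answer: -36/5 ≈ -7.2000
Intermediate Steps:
o = -36
S(p, w) = w + 5*p*w (S(p, w) = 5*p*w + w = w + 5*p*w)
I(o)/n(S(-1*4, -1), 5) = -36/5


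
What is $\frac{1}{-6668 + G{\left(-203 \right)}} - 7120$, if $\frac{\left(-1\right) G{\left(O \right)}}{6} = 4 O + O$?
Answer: $- \frac{4115361}{578} \approx -7120.0$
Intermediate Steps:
$G{\left(O \right)} = - 30 O$ ($G{\left(O \right)} = - 6 \left(4 O + O\right) = - 6 \cdot 5 O = - 30 O$)
$\frac{1}{-6668 + G{\left(-203 \right)}} - 7120 = \frac{1}{-6668 - -6090} - 7120 = \frac{1}{-6668 + 6090} - 7120 = \frac{1}{-578} - 7120 = - \frac{1}{578} - 7120 = - \frac{4115361}{578}$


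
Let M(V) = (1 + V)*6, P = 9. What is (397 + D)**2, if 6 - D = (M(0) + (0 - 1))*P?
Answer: 128164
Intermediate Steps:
M(V) = 6 + 6*V
D = -39 (D = 6 - ((6 + 6*0) + (0 - 1))*9 = 6 - ((6 + 0) - 1)*9 = 6 - (6 - 1)*9 = 6 - 5*9 = 6 - 1*45 = 6 - 45 = -39)
(397 + D)**2 = (397 - 39)**2 = 358**2 = 128164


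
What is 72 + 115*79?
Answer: 9157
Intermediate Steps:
72 + 115*79 = 72 + 9085 = 9157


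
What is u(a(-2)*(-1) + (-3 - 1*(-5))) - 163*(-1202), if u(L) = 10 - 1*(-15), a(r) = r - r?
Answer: 195951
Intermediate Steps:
a(r) = 0
u(L) = 25 (u(L) = 10 + 15 = 25)
u(a(-2)*(-1) + (-3 - 1*(-5))) - 163*(-1202) = 25 - 163*(-1202) = 25 + 195926 = 195951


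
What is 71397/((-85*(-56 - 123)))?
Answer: 71397/15215 ≈ 4.6925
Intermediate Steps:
71397/((-85*(-56 - 123))) = 71397/((-85*(-179))) = 71397/15215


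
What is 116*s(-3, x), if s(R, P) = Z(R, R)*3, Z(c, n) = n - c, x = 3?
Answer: 0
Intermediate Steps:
s(R, P) = 0 (s(R, P) = (R - R)*3 = 0*3 = 0)
116*s(-3, x) = 116*0 = 0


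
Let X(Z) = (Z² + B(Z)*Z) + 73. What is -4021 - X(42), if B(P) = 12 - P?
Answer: -4598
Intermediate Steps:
X(Z) = 73 + Z² + Z*(12 - Z) (X(Z) = (Z² + (12 - Z)*Z) + 73 = (Z² + Z*(12 - Z)) + 73 = 73 + Z² + Z*(12 - Z))
-4021 - X(42) = -4021 - (73 + 12*42) = -4021 - (73 + 504) = -4021 - 1*577 = -4021 - 577 = -4598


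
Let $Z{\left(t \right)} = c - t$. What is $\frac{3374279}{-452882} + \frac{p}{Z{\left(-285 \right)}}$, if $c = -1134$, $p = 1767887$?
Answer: $- \frac{803508963205}{384496818} \approx -2089.8$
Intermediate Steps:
$Z{\left(t \right)} = -1134 - t$
$\frac{3374279}{-452882} + \frac{p}{Z{\left(-285 \right)}} = \frac{3374279}{-452882} + \frac{1767887}{-1134 - -285} = 3374279 \left(- \frac{1}{452882}\right) + \frac{1767887}{-1134 + 285} = - \frac{3374279}{452882} + \frac{1767887}{-849} = - \frac{3374279}{452882} + 1767887 \left(- \frac{1}{849}\right) = - \frac{3374279}{452882} - \frac{1767887}{849} = - \frac{803508963205}{384496818}$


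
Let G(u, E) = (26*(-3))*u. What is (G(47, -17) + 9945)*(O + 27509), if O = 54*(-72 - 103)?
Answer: 113392461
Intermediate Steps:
O = -9450 (O = 54*(-175) = -9450)
G(u, E) = -78*u
(G(47, -17) + 9945)*(O + 27509) = (-78*47 + 9945)*(-9450 + 27509) = (-3666 + 9945)*18059 = 6279*18059 = 113392461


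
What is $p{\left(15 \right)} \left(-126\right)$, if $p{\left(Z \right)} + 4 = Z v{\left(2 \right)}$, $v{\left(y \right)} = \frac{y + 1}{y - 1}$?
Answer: $-5166$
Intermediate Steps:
$v{\left(y \right)} = \frac{1 + y}{-1 + y}$
$p{\left(Z \right)} = -4 + 3 Z$ ($p{\left(Z \right)} = -4 + Z \frac{1 + 2}{-1 + 2} = -4 + Z 1^{-1} \cdot 3 = -4 + Z 1 \cdot 3 = -4 + Z 3 = -4 + 3 Z$)
$p{\left(15 \right)} \left(-126\right) = \left(-4 + 3 \cdot 15\right) \left(-126\right) = \left(-4 + 45\right) \left(-126\right) = 41 \left(-126\right) = -5166$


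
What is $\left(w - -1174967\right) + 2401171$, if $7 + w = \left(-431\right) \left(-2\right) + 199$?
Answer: $3577192$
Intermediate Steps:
$w = 1054$ ($w = -7 + \left(\left(-431\right) \left(-2\right) + 199\right) = -7 + \left(862 + 199\right) = -7 + 1061 = 1054$)
$\left(w - -1174967\right) + 2401171 = \left(1054 - -1174967\right) + 2401171 = \left(1054 + 1174967\right) + 2401171 = 1176021 + 2401171 = 3577192$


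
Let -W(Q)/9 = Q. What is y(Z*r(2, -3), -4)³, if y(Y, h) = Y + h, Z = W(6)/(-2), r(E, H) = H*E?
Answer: -4574296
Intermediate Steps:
r(E, H) = E*H
W(Q) = -9*Q
Z = 27 (Z = -9*6/(-2) = -54*(-½) = 27)
y(Z*r(2, -3), -4)³ = (27*(2*(-3)) - 4)³ = (27*(-6) - 4)³ = (-162 - 4)³ = (-166)³ = -4574296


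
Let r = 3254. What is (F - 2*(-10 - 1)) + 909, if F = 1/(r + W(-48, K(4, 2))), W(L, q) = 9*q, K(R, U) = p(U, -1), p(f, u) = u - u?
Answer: 3029475/3254 ≈ 931.00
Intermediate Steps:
p(f, u) = 0
K(R, U) = 0
F = 1/3254 (F = 1/(3254 + 9*0) = 1/(3254 + 0) = 1/3254 ≈ 0.00030731)
(F - 2*(-10 - 1)) + 909 = (1/3254 - 2*(-10 - 1)) + 909 = (1/3254 - 2*(-11)) + 909 = (1/3254 + 22) + 909 = 71589/3254 + 909 = 3029475/3254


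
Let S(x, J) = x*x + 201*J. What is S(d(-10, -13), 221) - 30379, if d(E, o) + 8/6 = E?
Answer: 127534/9 ≈ 14170.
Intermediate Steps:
d(E, o) = -4/3 + E
S(x, J) = x**2 + 201*J
S(d(-10, -13), 221) - 30379 = ((-4/3 - 10)**2 + 201*221) - 30379 = ((-34/3)**2 + 44421) - 30379 = (1156/9 + 44421) - 30379 = 400945/9 - 30379 = 127534/9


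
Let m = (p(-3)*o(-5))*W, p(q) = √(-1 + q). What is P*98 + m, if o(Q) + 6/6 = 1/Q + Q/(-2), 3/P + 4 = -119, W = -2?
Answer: -98/41 - 26*I/5 ≈ -2.3902 - 5.2*I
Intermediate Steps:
P = -1/41 (P = 3/(-4 - 119) = 3/(-123) = 3*(-1/123) = -1/41 ≈ -0.024390)
o(Q) = -1 + 1/Q - Q/2 (o(Q) = -1 + (1/Q + Q/(-2)) = -1 + (1/Q + Q*(-½)) = -1 + (1/Q - Q/2) = -1 + 1/Q - Q/2)
m = -26*I/5 (m = (√(-1 - 3)*(-1 + 1/(-5) - ½*(-5)))*(-2) = (√(-4)*(-1 - ⅕ + 5/2))*(-2) = ((2*I)*(13/10))*(-2) = (13*I/5)*(-2) = -26*I/5 ≈ -5.2*I)
P*98 + m = -1/41*98 - 26*I/5 = -98/41 - 26*I/5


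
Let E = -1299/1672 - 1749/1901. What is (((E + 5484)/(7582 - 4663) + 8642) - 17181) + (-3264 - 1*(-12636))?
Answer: 2581988611155/3092653256 ≈ 834.88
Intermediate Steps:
E = -5393727/3178472 (E = -1299*1/1672 - 1749*1/1901 = -1299/1672 - 1749/1901 = -5393727/3178472 ≈ -1.6970)
(((E + 5484)/(7582 - 4663) + 8642) - 17181) + (-3264 - 1*(-12636)) = (((-5393727/3178472 + 5484)/(7582 - 4663) + 8642) - 17181) + (-3264 - 1*(-12636)) = (((17425346721/3178472)/2919 + 8642) - 17181) + (-3264 + 12636) = (((17425346721/3178472)*(1/2919) + 8642) - 17181) + 9372 = ((5808448907/3092653256 + 8642) - 17181) + 9372 = (26732517887259/3092653256 - 17181) + 9372 = -26402357704077/3092653256 + 9372 = 2581988611155/3092653256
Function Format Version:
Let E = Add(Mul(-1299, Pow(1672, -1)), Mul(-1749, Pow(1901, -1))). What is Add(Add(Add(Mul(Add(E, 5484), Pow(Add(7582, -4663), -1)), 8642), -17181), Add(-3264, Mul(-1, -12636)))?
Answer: Rational(2581988611155, 3092653256) ≈ 834.88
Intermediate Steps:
E = Rational(-5393727, 3178472) (E = Add(Mul(-1299, Rational(1, 1672)), Mul(-1749, Rational(1, 1901))) = Add(Rational(-1299, 1672), Rational(-1749, 1901)) = Rational(-5393727, 3178472) ≈ -1.6970)
Add(Add(Add(Mul(Add(E, 5484), Pow(Add(7582, -4663), -1)), 8642), -17181), Add(-3264, Mul(-1, -12636))) = Add(Add(Add(Mul(Add(Rational(-5393727, 3178472), 5484), Pow(Add(7582, -4663), -1)), 8642), -17181), Add(-3264, Mul(-1, -12636))) = Add(Add(Add(Mul(Rational(17425346721, 3178472), Pow(2919, -1)), 8642), -17181), Add(-3264, 12636)) = Add(Add(Add(Mul(Rational(17425346721, 3178472), Rational(1, 2919)), 8642), -17181), 9372) = Add(Add(Add(Rational(5808448907, 3092653256), 8642), -17181), 9372) = Add(Add(Rational(26732517887259, 3092653256), -17181), 9372) = Add(Rational(-26402357704077, 3092653256), 9372) = Rational(2581988611155, 3092653256)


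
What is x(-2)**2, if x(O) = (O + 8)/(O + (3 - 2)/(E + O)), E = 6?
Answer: 576/49 ≈ 11.755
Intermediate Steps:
x(O) = (8 + O)/(O + 1/(6 + O)) (x(O) = (O + 8)/(O + (3 - 2)/(6 + O)) = (8 + O)/(O + 1/(6 + O)))
x(-2)**2 = ((48 + (-2)**2 + 14*(-2))/(1 + (-2)**2 + 6*(-2)))**2 = ((48 + 4 - 28)/(1 + 4 - 12))**2 = (24/(-7))**2 = (-1/7*24)**2 = (-24/7)**2 = 576/49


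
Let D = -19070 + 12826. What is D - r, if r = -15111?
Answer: 8867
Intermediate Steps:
D = -6244
D - r = -6244 - 1*(-15111) = -6244 + 15111 = 8867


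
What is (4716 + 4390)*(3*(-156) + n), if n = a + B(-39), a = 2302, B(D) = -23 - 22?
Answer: 16290634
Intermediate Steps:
B(D) = -45
n = 2257 (n = 2302 - 45 = 2257)
(4716 + 4390)*(3*(-156) + n) = (4716 + 4390)*(3*(-156) + 2257) = 9106*(-468 + 2257) = 9106*1789 = 16290634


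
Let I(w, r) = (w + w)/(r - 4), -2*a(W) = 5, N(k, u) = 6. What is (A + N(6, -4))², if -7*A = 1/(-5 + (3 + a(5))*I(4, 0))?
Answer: 64009/1764 ≈ 36.286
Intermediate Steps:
a(W) = -5/2 (a(W) = -½*5 = -5/2)
I(w, r) = 2*w/(-4 + r) (I(w, r) = (2*w)/(-4 + r) = 2*w/(-4 + r))
A = 1/42 (A = -1/(7*(-5 + (3 - 5/2)*(2*4/(-4 + 0)))) = -1/(7*(-5 + (2*4/(-4))/2)) = -1/(7*(-5 + (2*4*(-¼))/2)) = -1/(7*(-5 + (½)*(-2))) = -1/(7*(-5 - 1)) = -⅐/(-6) = -⅐*(-⅙) = 1/42 ≈ 0.023810)
(A + N(6, -4))² = (1/42 + 6)² = (253/42)² = 64009/1764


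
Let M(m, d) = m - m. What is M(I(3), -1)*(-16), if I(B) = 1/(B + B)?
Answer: 0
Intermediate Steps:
I(B) = 1/(2*B)
M(m, d) = 0
M(I(3), -1)*(-16) = 0*(-16) = 0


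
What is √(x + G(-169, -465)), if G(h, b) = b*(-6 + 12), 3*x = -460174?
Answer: 8*I*√21963/3 ≈ 395.2*I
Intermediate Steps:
x = -460174/3 (x = (⅓)*(-460174) = -460174/3 ≈ -1.5339e+5)
G(h, b) = 6*b (G(h, b) = b*6 = 6*b)
√(x + G(-169, -465)) = √(-460174/3 + 6*(-465)) = √(-460174/3 - 2790) = √(-468544/3) = 8*I*√21963/3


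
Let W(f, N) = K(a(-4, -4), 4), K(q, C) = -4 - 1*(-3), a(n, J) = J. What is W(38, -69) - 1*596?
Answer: -597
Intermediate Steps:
K(q, C) = -1 (K(q, C) = -4 + 3 = -1)
W(f, N) = -1
W(38, -69) - 1*596 = -1 - 1*596 = -1 - 596 = -597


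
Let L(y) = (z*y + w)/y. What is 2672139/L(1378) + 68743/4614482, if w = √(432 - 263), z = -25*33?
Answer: -1307030944095181/403531836418 ≈ -3239.0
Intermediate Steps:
z = -825
w = 13 (w = √169 = 13)
L(y) = (13 - 825*y)/y (L(y) = (-825*y + 13)/y = (13 - 825*y)/y)
2672139/L(1378) + 68743/4614482 = 2672139/(-825 + 13/1378) + 68743/4614482 = 2672139/(-825 + 13*(1/1378)) + 68743*(1/4614482) = 2672139/(-825 + 1/106) + 68743/4614482 = 2672139/(-87449/106) + 68743/4614482 = 2672139*(-106/87449) + 68743/4614482 = -283246734/87449 + 68743/4614482 = -1307030944095181/403531836418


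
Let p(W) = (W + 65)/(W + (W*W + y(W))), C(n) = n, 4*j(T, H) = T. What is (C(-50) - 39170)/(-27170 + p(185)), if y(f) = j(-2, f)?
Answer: 269908118/186981173 ≈ 1.4435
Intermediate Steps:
j(T, H) = T/4
y(f) = -½ (y(f) = (¼)*(-2) = -½)
p(W) = (65 + W)/(-½ + W + W²) (p(W) = (W + 65)/(W + (W*W - ½)) = (65 + W)/(W + (W² - ½)) = (65 + W)/(W + (-½ + W²)) = (65 + W)/(-½ + W + W²))
(C(-50) - 39170)/(-27170 + p(185)) = (-50 - 39170)/(-27170 + 2*(65 + 185)/(-1 + 2*185 + 2*185²)) = -39220/(-27170 + 2*250/(-1 + 370 + 2*34225)) = -39220/(-27170 + 2*250/(-1 + 370 + 68450)) = -39220/(-27170 + 2*250/68819) = -39220/(-27170 + 2*(1/68819)*250) = -39220/(-27170 + 500/68819) = -39220/(-1869811730/68819) = -39220*(-68819/1869811730) = 269908118/186981173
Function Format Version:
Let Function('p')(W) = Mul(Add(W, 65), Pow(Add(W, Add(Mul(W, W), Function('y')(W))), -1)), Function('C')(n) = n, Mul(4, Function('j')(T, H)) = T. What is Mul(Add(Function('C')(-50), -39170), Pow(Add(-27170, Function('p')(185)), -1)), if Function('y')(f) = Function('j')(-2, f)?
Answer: Rational(269908118, 186981173) ≈ 1.4435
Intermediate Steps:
Function('j')(T, H) = Mul(Rational(1, 4), T)
Function('y')(f) = Rational(-1, 2) (Function('y')(f) = Mul(Rational(1, 4), -2) = Rational(-1, 2))
Function('p')(W) = Mul(Pow(Add(Rational(-1, 2), W, Pow(W, 2)), -1), Add(65, W)) (Function('p')(W) = Mul(Add(W, 65), Pow(Add(W, Add(Mul(W, W), Rational(-1, 2))), -1)) = Mul(Add(65, W), Pow(Add(W, Add(Pow(W, 2), Rational(-1, 2))), -1)) = Mul(Add(65, W), Pow(Add(W, Add(Rational(-1, 2), Pow(W, 2))), -1)) = Mul(Add(65, W), Pow(Add(Rational(-1, 2), W, Pow(W, 2)), -1)) = Mul(Pow(Add(Rational(-1, 2), W, Pow(W, 2)), -1), Add(65, W)))
Mul(Add(Function('C')(-50), -39170), Pow(Add(-27170, Function('p')(185)), -1)) = Mul(Add(-50, -39170), Pow(Add(-27170, Mul(2, Pow(Add(-1, Mul(2, 185), Mul(2, Pow(185, 2))), -1), Add(65, 185))), -1)) = Mul(-39220, Pow(Add(-27170, Mul(2, Pow(Add(-1, 370, Mul(2, 34225)), -1), 250)), -1)) = Mul(-39220, Pow(Add(-27170, Mul(2, Pow(Add(-1, 370, 68450), -1), 250)), -1)) = Mul(-39220, Pow(Add(-27170, Mul(2, Pow(68819, -1), 250)), -1)) = Mul(-39220, Pow(Add(-27170, Mul(2, Rational(1, 68819), 250)), -1)) = Mul(-39220, Pow(Add(-27170, Rational(500, 68819)), -1)) = Mul(-39220, Pow(Rational(-1869811730, 68819), -1)) = Mul(-39220, Rational(-68819, 1869811730)) = Rational(269908118, 186981173)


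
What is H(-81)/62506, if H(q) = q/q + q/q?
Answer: 1/31253 ≈ 3.1997e-5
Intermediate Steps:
H(q) = 2 (H(q) = 1 + 1 = 2)
H(-81)/62506 = 2/62506 = 2*(1/62506) = 1/31253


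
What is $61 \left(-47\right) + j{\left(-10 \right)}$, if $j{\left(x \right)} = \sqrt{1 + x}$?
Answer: $-2867 + 3 i \approx -2867.0 + 3.0 i$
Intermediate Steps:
$61 \left(-47\right) + j{\left(-10 \right)} = 61 \left(-47\right) + \sqrt{1 - 10} = -2867 + \sqrt{-9} = -2867 + 3 i$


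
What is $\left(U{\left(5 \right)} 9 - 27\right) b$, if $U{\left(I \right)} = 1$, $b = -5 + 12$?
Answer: $-126$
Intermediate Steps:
$b = 7$
$\left(U{\left(5 \right)} 9 - 27\right) b = \left(1 \cdot 9 - 27\right) 7 = \left(9 - 27\right) 7 = \left(-18\right) 7 = -126$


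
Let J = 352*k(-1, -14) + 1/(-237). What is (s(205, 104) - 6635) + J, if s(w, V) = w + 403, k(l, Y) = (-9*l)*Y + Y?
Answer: -13107760/237 ≈ -55307.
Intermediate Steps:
k(l, Y) = Y - 9*Y*l (k(l, Y) = -9*Y*l + Y = Y - 9*Y*l)
s(w, V) = 403 + w
J = -11679361/237 (J = 352*(-14*(1 - 9*(-1))) + 1/(-237) = 352*(-14*(1 + 9)) - 1/237 = 352*(-14*10) - 1/237 = 352*(-140) - 1/237 = -49280 - 1/237 = -11679361/237 ≈ -49280.)
(s(205, 104) - 6635) + J = ((403 + 205) - 6635) - 11679361/237 = (608 - 6635) - 11679361/237 = -6027 - 11679361/237 = -13107760/237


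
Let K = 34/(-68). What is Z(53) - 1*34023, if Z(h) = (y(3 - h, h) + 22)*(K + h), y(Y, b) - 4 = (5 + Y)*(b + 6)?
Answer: -344091/2 ≈ -1.7205e+5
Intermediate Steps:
K = -½ (K = 34*(-1/68) = -½ ≈ -0.50000)
y(Y, b) = 4 + (5 + Y)*(6 + b) (y(Y, b) = 4 + (5 + Y)*(b + 6) = 4 + (5 + Y)*(6 + b))
Z(h) = (-½ + h)*(74 - h + h*(3 - h)) (Z(h) = ((34 + 5*h + 6*(3 - h) + (3 - h)*h) + 22)*(-½ + h) = ((34 + 5*h + (18 - 6*h) + h*(3 - h)) + 22)*(-½ + h) = ((52 - h + h*(3 - h)) + 22)*(-½ + h) = (74 - h + h*(3 - h))*(-½ + h) = (-½ + h)*(74 - h + h*(3 - h)))
Z(53) - 1*34023 = (-37 - 1*53³ + 73*53 + (5/2)*53²) - 1*34023 = (-37 - 1*148877 + 3869 + (5/2)*2809) - 34023 = (-37 - 148877 + 3869 + 14045/2) - 34023 = -276045/2 - 34023 = -344091/2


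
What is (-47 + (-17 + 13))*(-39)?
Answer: 1989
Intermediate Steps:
(-47 + (-17 + 13))*(-39) = (-47 - 4)*(-39) = -51*(-39) = 1989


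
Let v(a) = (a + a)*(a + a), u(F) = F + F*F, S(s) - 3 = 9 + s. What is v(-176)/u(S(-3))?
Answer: 61952/45 ≈ 1376.7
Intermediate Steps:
S(s) = 12 + s (S(s) = 3 + (9 + s) = 12 + s)
u(F) = F + F²
v(a) = 4*a² (v(a) = (2*a)*(2*a) = 4*a²)
v(-176)/u(S(-3)) = (4*(-176)²)/(((12 - 3)*(1 + (12 - 3)))) = (4*30976)/((9*(1 + 9))) = 123904/((9*10)) = 123904/90 = 123904*(1/90) = 61952/45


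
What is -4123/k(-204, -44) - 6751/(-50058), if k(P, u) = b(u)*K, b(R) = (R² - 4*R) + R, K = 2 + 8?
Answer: -33389227/517599720 ≈ -0.064508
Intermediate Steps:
K = 10
b(R) = R² - 3*R
k(P, u) = 10*u*(-3 + u) (k(P, u) = (u*(-3 + u))*10 = 10*u*(-3 + u))
-4123/k(-204, -44) - 6751/(-50058) = -4123*(-1/(440*(-3 - 44))) - 6751/(-50058) = -4123/(10*(-44)*(-47)) - 6751*(-1/50058) = -4123/20680 + 6751/50058 = -33389227/517599720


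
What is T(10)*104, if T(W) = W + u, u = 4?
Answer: 1456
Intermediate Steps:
T(W) = 4 + W (T(W) = W + 4 = 4 + W)
T(10)*104 = (4 + 10)*104 = 14*104 = 1456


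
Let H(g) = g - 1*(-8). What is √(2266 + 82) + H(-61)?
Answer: -53 + 2*√587 ≈ -4.5438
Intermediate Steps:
H(g) = 8 + g (H(g) = g + 8 = 8 + g)
√(2266 + 82) + H(-61) = √(2266 + 82) + (8 - 61) = √2348 - 53 = 2*√587 - 53 = -53 + 2*√587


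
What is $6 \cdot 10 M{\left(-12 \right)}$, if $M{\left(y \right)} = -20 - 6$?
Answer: $-1560$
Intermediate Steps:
$M{\left(y \right)} = -26$ ($M{\left(y \right)} = -20 - 6 = -26$)
$6 \cdot 10 M{\left(-12 \right)} = 6 \cdot 10 \left(-26\right) = 60 \left(-26\right) = -1560$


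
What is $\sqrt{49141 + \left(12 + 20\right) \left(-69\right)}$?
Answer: $\sqrt{46933} \approx 216.64$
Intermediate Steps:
$\sqrt{49141 + \left(12 + 20\right) \left(-69\right)} = \sqrt{49141 + 32 \left(-69\right)} = \sqrt{49141 - 2208} = \sqrt{46933}$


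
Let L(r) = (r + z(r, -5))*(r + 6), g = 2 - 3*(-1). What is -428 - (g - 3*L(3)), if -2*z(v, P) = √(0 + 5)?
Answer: -352 - 27*√5/2 ≈ -382.19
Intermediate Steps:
z(v, P) = -√5/2 (z(v, P) = -√(0 + 5)/2 = -√5/2)
g = 5 (g = 2 + 3 = 5)
L(r) = (6 + r)*(r - √5/2) (L(r) = (r - √5/2)*(r + 6) = (r - √5/2)*(6 + r) = (6 + r)*(r - √5/2))
-428 - (g - 3*L(3)) = -428 - (5 - 3*(3² - 3*√5 + 6*3 - ½*3*√5)) = -428 - (5 - 3*(9 - 3*√5 + 18 - 3*√5/2)) = -428 - (5 - 3*(27 - 9*√5/2)) = -428 - (5 + (-81 + 27*√5/2)) = -428 - (-76 + 27*√5/2) = -428 + (76 - 27*√5/2) = -352 - 27*√5/2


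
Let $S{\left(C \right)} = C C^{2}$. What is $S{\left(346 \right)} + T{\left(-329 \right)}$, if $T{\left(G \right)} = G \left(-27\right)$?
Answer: $41430619$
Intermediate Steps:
$S{\left(C \right)} = C^{3}$
$T{\left(G \right)} = - 27 G$
$S{\left(346 \right)} + T{\left(-329 \right)} = 346^{3} - -8883 = 41421736 + 8883 = 41430619$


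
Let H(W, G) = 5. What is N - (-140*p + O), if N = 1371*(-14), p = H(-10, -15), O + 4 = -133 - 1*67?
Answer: -18290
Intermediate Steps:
O = -204 (O = -4 + (-133 - 1*67) = -4 + (-133 - 67) = -4 - 200 = -204)
p = 5
N = -19194
N - (-140*p + O) = -19194 - (-140*5 - 204) = -19194 - (-700 - 204) = -19194 - 1*(-904) = -19194 + 904 = -18290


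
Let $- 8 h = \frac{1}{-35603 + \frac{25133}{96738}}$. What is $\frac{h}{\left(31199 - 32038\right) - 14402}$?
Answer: $- \frac{48369}{209968421777284} \approx -2.3036 \cdot 10^{-10}$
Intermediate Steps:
$h = \frac{48369}{13776551524}$ ($h = - \frac{1}{8 \left(-35603 + \frac{25133}{96738}\right)} = - \frac{1}{8 \left(- \frac{3444137881}{96738}\right)} = \left(- \frac{1}{8}\right) \left(- \frac{96738}{3444137881}\right) = \frac{48369}{13776551524} \approx 3.511 \cdot 10^{-6}$)
$\frac{h}{\left(31199 - 32038\right) - 14402} = \frac{48369}{13776551524 \left(\left(31199 - 32038\right) - 14402\right)} = \frac{48369}{13776551524 \left(-839 - 14402\right)} = \frac{48369}{13776551524 \left(-15241\right)} = \frac{48369}{13776551524} \left(- \frac{1}{15241}\right) = - \frac{48369}{209968421777284}$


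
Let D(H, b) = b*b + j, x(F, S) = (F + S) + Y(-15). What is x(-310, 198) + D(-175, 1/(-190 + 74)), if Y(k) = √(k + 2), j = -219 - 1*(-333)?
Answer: 26913/13456 + I*√13 ≈ 2.0001 + 3.6056*I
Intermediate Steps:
j = 114 (j = -219 + 333 = 114)
Y(k) = √(2 + k)
x(F, S) = F + S + I*√13 (x(F, S) = (F + S) + √(2 - 15) = (F + S) + √(-13) = (F + S) + I*√13 = F + S + I*√13)
D(H, b) = 114 + b² (D(H, b) = b*b + 114 = b² + 114 = 114 + b²)
x(-310, 198) + D(-175, 1/(-190 + 74)) = (-310 + 198 + I*√13) + (114 + (1/(-190 + 74))²) = (-112 + I*√13) + (114 + (1/(-116))²) = (-112 + I*√13) + (114 + (-1/116)²) = (-112 + I*√13) + (114 + 1/13456) = (-112 + I*√13) + 1533985/13456 = 26913/13456 + I*√13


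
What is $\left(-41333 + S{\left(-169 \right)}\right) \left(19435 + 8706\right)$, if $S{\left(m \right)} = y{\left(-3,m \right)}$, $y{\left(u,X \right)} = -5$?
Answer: $-1163292658$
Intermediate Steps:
$S{\left(m \right)} = -5$
$\left(-41333 + S{\left(-169 \right)}\right) \left(19435 + 8706\right) = \left(-41333 - 5\right) \left(19435 + 8706\right) = \left(-41338\right) 28141 = -1163292658$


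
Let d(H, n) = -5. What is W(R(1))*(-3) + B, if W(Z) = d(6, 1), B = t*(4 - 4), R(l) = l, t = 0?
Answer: 15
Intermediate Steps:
B = 0 (B = 0*(4 - 4) = 0*0 = 0)
W(Z) = -5
W(R(1))*(-3) + B = -5*(-3) + 0 = 15 + 0 = 15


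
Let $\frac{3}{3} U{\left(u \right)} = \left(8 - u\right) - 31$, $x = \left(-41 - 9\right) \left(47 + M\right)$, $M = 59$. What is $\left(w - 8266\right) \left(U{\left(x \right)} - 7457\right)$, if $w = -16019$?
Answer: $52941300$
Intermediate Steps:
$x = -5300$ ($x = \left(-41 - 9\right) \left(47 + 59\right) = \left(-50\right) 106 = -5300$)
$U{\left(u \right)} = -23 - u$ ($U{\left(u \right)} = \left(8 - u\right) - 31 = -23 - u$)
$\left(w - 8266\right) \left(U{\left(x \right)} - 7457\right) = \left(-16019 - 8266\right) \left(\left(-23 - -5300\right) - 7457\right) = - 24285 \left(\left(-23 + 5300\right) - 7457\right) = - 24285 \left(5277 - 7457\right) = \left(-24285\right) \left(-2180\right) = 52941300$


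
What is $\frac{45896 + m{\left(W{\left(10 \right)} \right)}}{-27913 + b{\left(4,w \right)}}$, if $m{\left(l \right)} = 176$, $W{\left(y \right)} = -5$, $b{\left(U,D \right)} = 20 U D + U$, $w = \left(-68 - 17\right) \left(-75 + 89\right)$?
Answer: $- \frac{46072}{123109} \approx -0.37424$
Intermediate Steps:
$w = -1190$ ($w = \left(-85\right) 14 = -1190$)
$b{\left(U,D \right)} = U + 20 D U$ ($b{\left(U,D \right)} = 20 D U + U = U + 20 D U$)
$\frac{45896 + m{\left(W{\left(10 \right)} \right)}}{-27913 + b{\left(4,w \right)}} = \frac{45896 + 176}{-27913 + 4 \left(1 + 20 \left(-1190\right)\right)} = \frac{46072}{-27913 + 4 \left(1 - 23800\right)} = \frac{46072}{-27913 + 4 \left(-23799\right)} = \frac{46072}{-27913 - 95196} = \frac{46072}{-123109} = 46072 \left(- \frac{1}{123109}\right) = - \frac{46072}{123109}$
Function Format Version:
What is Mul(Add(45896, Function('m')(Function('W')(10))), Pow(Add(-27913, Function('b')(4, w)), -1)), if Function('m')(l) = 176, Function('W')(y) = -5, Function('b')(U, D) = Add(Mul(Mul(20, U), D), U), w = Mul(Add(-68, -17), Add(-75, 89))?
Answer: Rational(-46072, 123109) ≈ -0.37424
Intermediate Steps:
w = -1190 (w = Mul(-85, 14) = -1190)
Function('b')(U, D) = Add(U, Mul(20, D, U)) (Function('b')(U, D) = Add(Mul(20, D, U), U) = Add(U, Mul(20, D, U)))
Mul(Add(45896, Function('m')(Function('W')(10))), Pow(Add(-27913, Function('b')(4, w)), -1)) = Mul(Add(45896, 176), Pow(Add(-27913, Mul(4, Add(1, Mul(20, -1190)))), -1)) = Mul(46072, Pow(Add(-27913, Mul(4, Add(1, -23800))), -1)) = Mul(46072, Pow(Add(-27913, Mul(4, -23799)), -1)) = Mul(46072, Pow(Add(-27913, -95196), -1)) = Mul(46072, Pow(-123109, -1)) = Mul(46072, Rational(-1, 123109)) = Rational(-46072, 123109)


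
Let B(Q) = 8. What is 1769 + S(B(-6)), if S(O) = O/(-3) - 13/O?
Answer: 42353/24 ≈ 1764.7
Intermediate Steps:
S(O) = -13/O - O/3 (S(O) = O*(-⅓) - 13/O = -O/3 - 13/O = -13/O - O/3)
1769 + S(B(-6)) = 1769 + (-13/8 - ⅓*8) = 1769 + (-13*⅛ - 8/3) = 1769 + (-13/8 - 8/3) = 1769 - 103/24 = 42353/24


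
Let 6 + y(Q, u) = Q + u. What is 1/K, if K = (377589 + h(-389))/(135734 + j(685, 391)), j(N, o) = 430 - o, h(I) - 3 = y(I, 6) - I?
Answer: 135773/377592 ≈ 0.35958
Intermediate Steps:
y(Q, u) = -6 + Q + u (y(Q, u) = -6 + (Q + u) = -6 + Q + u)
h(I) = 3 (h(I) = 3 + ((-6 + I + 6) - I) = 3 + (I - I) = 3 + 0 = 3)
K = 377592/135773 (K = (377589 + 3)/(135734 + (430 - 1*391)) = 377592/(135734 + (430 - 391)) = 377592/(135734 + 39) = 377592/135773 ≈ 2.7811)
1/K = 1/(377592/135773) = 135773/377592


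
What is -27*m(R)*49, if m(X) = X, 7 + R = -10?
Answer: 22491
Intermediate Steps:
R = -17 (R = -7 - 10 = -17)
-27*m(R)*49 = -27*(-17)*49 = 459*49 = 22491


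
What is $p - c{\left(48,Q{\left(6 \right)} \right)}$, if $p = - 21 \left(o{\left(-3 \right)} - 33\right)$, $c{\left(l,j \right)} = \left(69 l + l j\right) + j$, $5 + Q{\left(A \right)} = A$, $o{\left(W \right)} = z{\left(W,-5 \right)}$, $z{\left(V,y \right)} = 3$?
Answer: $-2731$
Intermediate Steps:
$o{\left(W \right)} = 3$
$Q{\left(A \right)} = -5 + A$
$c{\left(l,j \right)} = j + 69 l + j l$ ($c{\left(l,j \right)} = \left(69 l + j l\right) + j = j + 69 l + j l$)
$p = 630$ ($p = - 21 \left(3 - 33\right) = \left(-21\right) \left(-30\right) = 630$)
$p - c{\left(48,Q{\left(6 \right)} \right)} = 630 - \left(\left(-5 + 6\right) + 69 \cdot 48 + \left(-5 + 6\right) 48\right) = 630 - \left(1 + 3312 + 1 \cdot 48\right) = 630 - \left(1 + 3312 + 48\right) = 630 - 3361 = -2731$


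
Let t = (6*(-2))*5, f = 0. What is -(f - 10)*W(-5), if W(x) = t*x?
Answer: 3000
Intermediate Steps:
t = -60 (t = -12*5 = -60)
W(x) = -60*x
-(f - 10)*W(-5) = -(0 - 10)*(-60*(-5)) = -(-10)*300 = -1*(-3000) = 3000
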